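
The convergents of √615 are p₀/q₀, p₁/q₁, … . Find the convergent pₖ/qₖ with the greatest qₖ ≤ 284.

6175/249

√615 = [24; 1, 3, 1, 48, …] (period length 4).
Convergents:
  p_0/q_0 = 24/1
  p_1/q_1 = 25/1
  p_2/q_2 = 99/4
  p_3/q_3 = 124/5
  p_4/q_4 = 6051/244
  p_5/q_5 = 6175/249
  p_6/q_6 = 24576/991
q_5 = 249 ≤ 284 < 991 = q_6, so the answer is 6175/249.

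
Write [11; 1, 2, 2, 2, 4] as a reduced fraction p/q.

Fold from the inside: start with 4/1.
  2 + 1/4 = 9/4
  2 + 4/9 = 22/9
  2 + 9/22 = 53/22
  1 + 22/53 = 75/53
  11 + 53/75 = 878/75

878/75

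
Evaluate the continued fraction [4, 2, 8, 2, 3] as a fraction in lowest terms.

Fold from the inside: start with 3/1.
  2 + 1/3 = 7/3
  8 + 3/7 = 59/7
  2 + 7/59 = 125/59
  4 + 59/125 = 559/125

559/125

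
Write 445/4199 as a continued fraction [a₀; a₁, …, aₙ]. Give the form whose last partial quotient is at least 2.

445 = 0·4199 + 445
4199 = 9·445 + 194
445 = 2·194 + 57
194 = 3·57 + 23
57 = 2·23 + 11
23 = 2·11 + 1
11 = 11·1 + 0  (stop)
So 445/4199 = [0; 9, 2, 3, 2, 2, 11].

[0; 9, 2, 3, 2, 2, 11]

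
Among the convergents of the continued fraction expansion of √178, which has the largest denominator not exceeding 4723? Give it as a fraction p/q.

42173/3161

√178 = [13; 2, 1, 12, 1, 2, 26, …] (period length 6).
Convergents:
  p_0/q_0 = 13/1
  p_1/q_1 = 27/2
  p_2/q_2 = 40/3
  p_3/q_3 = 507/38
  p_4/q_4 = 547/41
  p_5/q_5 = 1601/120
  p_6/q_6 = 42173/3161
  p_7/q_7 = 85947/6442
q_6 = 3161 ≤ 4723 < 6442 = q_7, so the answer is 42173/3161.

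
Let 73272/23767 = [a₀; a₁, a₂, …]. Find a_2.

17

73272 = 3·23767 + 1971   →  a_0 = 3
23767 = 12·1971 + 115   →  a_1 = 12
1971 = 17·115 + 16   →  a_2 = 17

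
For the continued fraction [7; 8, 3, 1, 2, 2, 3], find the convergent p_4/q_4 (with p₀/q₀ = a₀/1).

Using pₖ = aₖpₖ₋₁ + pₖ₋₂, qₖ = aₖqₖ₋₁ + qₖ₋₂ (with p₋₁=1, p₋₂=0, q₋₁=0, q₋₂=1):
  k=0: a=7, p=7, q=1
  k=1: a=8, p=57, q=8
  k=2: a=3, p=178, q=25
  k=3: a=1, p=235, q=33
  k=4: a=2, p=648, q=91

648/91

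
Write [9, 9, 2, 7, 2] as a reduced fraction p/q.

Fold from the inside: start with 2/1.
  7 + 1/2 = 15/2
  2 + 2/15 = 32/15
  9 + 15/32 = 303/32
  9 + 32/303 = 2759/303

2759/303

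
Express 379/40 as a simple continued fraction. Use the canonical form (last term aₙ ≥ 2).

[9; 2, 9, 2]

379 = 9·40 + 19
40 = 2·19 + 2
19 = 9·2 + 1
2 = 2·1 + 0  (stop)
So 379/40 = [9; 2, 9, 2].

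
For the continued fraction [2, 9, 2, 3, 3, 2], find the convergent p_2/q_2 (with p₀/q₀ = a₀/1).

Using pₖ = aₖpₖ₋₁ + pₖ₋₂, qₖ = aₖqₖ₋₁ + qₖ₋₂ (with p₋₁=1, p₋₂=0, q₋₁=0, q₋₂=1):
  k=0: a=2, p=2, q=1
  k=1: a=9, p=19, q=9
  k=2: a=2, p=40, q=19

40/19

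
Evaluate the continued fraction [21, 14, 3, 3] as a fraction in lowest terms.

3013/143

Using pₖ = aₖpₖ₋₁ + pₖ₋₂ and qₖ = aₖqₖ₋₁ + qₖ₋₂:
  k=0: a=21, p=21, q=1
  k=1: a=14, p=295, q=14
  k=2: a=3, p=906, q=43
  k=3: a=3, p=3013, q=143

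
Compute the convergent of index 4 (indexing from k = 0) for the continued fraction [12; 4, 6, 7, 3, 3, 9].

6879/562

Using pₖ = aₖpₖ₋₁ + pₖ₋₂, qₖ = aₖqₖ₋₁ + qₖ₋₂ (with p₋₁=1, p₋₂=0, q₋₁=0, q₋₂=1):
  k=0: a=12, p=12, q=1
  k=1: a=4, p=49, q=4
  k=2: a=6, p=306, q=25
  k=3: a=7, p=2191, q=179
  k=4: a=3, p=6879, q=562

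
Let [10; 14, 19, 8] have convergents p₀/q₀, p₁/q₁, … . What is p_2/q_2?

Using pₖ = aₖpₖ₋₁ + pₖ₋₂, qₖ = aₖqₖ₋₁ + qₖ₋₂ (with p₋₁=1, p₋₂=0, q₋₁=0, q₋₂=1):
  k=0: a=10, p=10, q=1
  k=1: a=14, p=141, q=14
  k=2: a=19, p=2689, q=267

2689/267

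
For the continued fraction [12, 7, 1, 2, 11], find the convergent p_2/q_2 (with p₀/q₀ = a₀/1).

Using pₖ = aₖpₖ₋₁ + pₖ₋₂, qₖ = aₖqₖ₋₁ + qₖ₋₂ (with p₋₁=1, p₋₂=0, q₋₁=0, q₋₂=1):
  k=0: a=12, p=12, q=1
  k=1: a=7, p=85, q=7
  k=2: a=1, p=97, q=8

97/8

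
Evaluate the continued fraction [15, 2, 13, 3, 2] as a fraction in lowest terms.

Fold from the inside: start with 2/1.
  3 + 1/2 = 7/2
  13 + 2/7 = 93/7
  2 + 7/93 = 193/93
  15 + 93/193 = 2988/193

2988/193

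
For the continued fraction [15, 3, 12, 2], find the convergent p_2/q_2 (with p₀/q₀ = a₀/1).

Using pₖ = aₖpₖ₋₁ + pₖ₋₂, qₖ = aₖqₖ₋₁ + qₖ₋₂ (with p₋₁=1, p₋₂=0, q₋₁=0, q₋₂=1):
  k=0: a=15, p=15, q=1
  k=1: a=3, p=46, q=3
  k=2: a=12, p=567, q=37

567/37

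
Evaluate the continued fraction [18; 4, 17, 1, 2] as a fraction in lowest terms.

3923/215

Using pₖ = aₖpₖ₋₁ + pₖ₋₂ and qₖ = aₖqₖ₋₁ + qₖ₋₂:
  k=0: a=18, p=18, q=1
  k=1: a=4, p=73, q=4
  k=2: a=17, p=1259, q=69
  k=3: a=1, p=1332, q=73
  k=4: a=2, p=3923, q=215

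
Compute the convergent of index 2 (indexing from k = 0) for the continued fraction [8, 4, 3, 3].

107/13

Using pₖ = aₖpₖ₋₁ + pₖ₋₂, qₖ = aₖqₖ₋₁ + qₖ₋₂ (with p₋₁=1, p₋₂=0, q₋₁=0, q₋₂=1):
  k=0: a=8, p=8, q=1
  k=1: a=4, p=33, q=4
  k=2: a=3, p=107, q=13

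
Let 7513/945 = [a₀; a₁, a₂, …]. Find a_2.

7513 = 7·945 + 898   →  a_0 = 7
945 = 1·898 + 47   →  a_1 = 1
898 = 19·47 + 5   →  a_2 = 19

19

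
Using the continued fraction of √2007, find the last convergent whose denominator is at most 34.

√2007 = [44; 1, 3, 1, 88, …] (period length 4).
Convergents:
  p_0/q_0 = 44/1
  p_1/q_1 = 45/1
  p_2/q_2 = 179/4
  p_3/q_3 = 224/5
  p_4/q_4 = 19891/444
q_3 = 5 ≤ 34 < 444 = q_4, so the answer is 224/5.

224/5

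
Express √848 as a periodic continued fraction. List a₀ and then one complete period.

[29; 8, 3, 3, 3, 8, 58]

a₀ = ⌊√848⌋ = 29.
With m₀=0, d₀=1 and mₖ₊₁ = dₖaₖ − mₖ, dₖ₊₁ = (n − mₖ₊₁²)/dₖ, aₖ₊₁ = ⌊(a₀+mₖ₊₁)/dₖ₊₁⌋:
  k=1: m=29, d=7, a=8
  k=2: m=27, d=17, a=3
  k=3: m=24, d=16, a=3
  k=4: m=24, d=17, a=3
  k=5: m=27, d=7, a=8
  k=6: m=29, d=1, a=58
d=1 and a=2a₀=58 at k=6, so the next step gives (m, d) = (29, 7) again — its k=1 value — and the period has length 6.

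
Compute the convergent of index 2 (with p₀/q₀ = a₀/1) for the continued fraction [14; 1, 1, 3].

29/2

Using pₖ = aₖpₖ₋₁ + pₖ₋₂, qₖ = aₖqₖ₋₁ + qₖ₋₂ (with p₋₁=1, p₋₂=0, q₋₁=0, q₋₂=1):
  k=0: a=14, p=14, q=1
  k=1: a=1, p=15, q=1
  k=2: a=1, p=29, q=2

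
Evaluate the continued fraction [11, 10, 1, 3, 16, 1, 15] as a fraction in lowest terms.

131219/11829

Fold from the inside: start with 15/1.
  1 + 1/15 = 16/15
  16 + 15/16 = 271/16
  3 + 16/271 = 829/271
  1 + 271/829 = 1100/829
  10 + 829/1100 = 11829/1100
  11 + 1100/11829 = 131219/11829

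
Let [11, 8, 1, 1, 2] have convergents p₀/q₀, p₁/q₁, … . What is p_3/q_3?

Using pₖ = aₖpₖ₋₁ + pₖ₋₂, qₖ = aₖqₖ₋₁ + qₖ₋₂ (with p₋₁=1, p₋₂=0, q₋₁=0, q₋₂=1):
  k=0: a=11, p=11, q=1
  k=1: a=8, p=89, q=8
  k=2: a=1, p=100, q=9
  k=3: a=1, p=189, q=17

189/17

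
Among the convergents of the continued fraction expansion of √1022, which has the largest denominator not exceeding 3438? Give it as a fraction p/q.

65440/2047

√1022 = [31; 1, 30, 1, 62, …] (period length 4).
Convergents:
  p_0/q_0 = 31/1
  p_1/q_1 = 32/1
  p_2/q_2 = 991/31
  p_3/q_3 = 1023/32
  p_4/q_4 = 64417/2015
  p_5/q_5 = 65440/2047
  p_6/q_6 = 2027617/63425
q_5 = 2047 ≤ 3438 < 63425 = q_6, so the answer is 65440/2047.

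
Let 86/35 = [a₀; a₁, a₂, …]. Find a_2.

5

86 = 2·35 + 16   →  a_0 = 2
35 = 2·16 + 3   →  a_1 = 2
16 = 5·3 + 1   →  a_2 = 5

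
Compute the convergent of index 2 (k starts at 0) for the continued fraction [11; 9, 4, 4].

Using pₖ = aₖpₖ₋₁ + pₖ₋₂, qₖ = aₖqₖ₋₁ + qₖ₋₂ (with p₋₁=1, p₋₂=0, q₋₁=0, q₋₂=1):
  k=0: a=11, p=11, q=1
  k=1: a=9, p=100, q=9
  k=2: a=4, p=411, q=37

411/37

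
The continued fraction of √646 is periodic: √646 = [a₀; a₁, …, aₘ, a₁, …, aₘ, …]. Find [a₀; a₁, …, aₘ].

[25; 2, 2, 2, 50]

a₀ = ⌊√646⌋ = 25.
With m₀=0, d₀=1 and mₖ₊₁ = dₖaₖ − mₖ, dₖ₊₁ = (n − mₖ₊₁²)/dₖ, aₖ₊₁ = ⌊(a₀+mₖ₊₁)/dₖ₊₁⌋:
  k=1: m=25, d=21, a=2
  k=2: m=17, d=17, a=2
  k=3: m=17, d=21, a=2
  k=4: m=25, d=1, a=50
d=1 and a=2a₀=50 at k=4, so the next step gives (m, d) = (25, 21) again — its k=1 value — and the period has length 4.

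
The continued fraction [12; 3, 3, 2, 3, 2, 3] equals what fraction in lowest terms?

7653/622

Using pₖ = aₖpₖ₋₁ + pₖ₋₂ and qₖ = aₖqₖ₋₁ + qₖ₋₂:
  k=0: a=12, p=12, q=1
  k=1: a=3, p=37, q=3
  k=2: a=3, p=123, q=10
  k=3: a=2, p=283, q=23
  k=4: a=3, p=972, q=79
  k=5: a=2, p=2227, q=181
  k=6: a=3, p=7653, q=622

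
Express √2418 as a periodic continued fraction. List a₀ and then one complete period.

[49; 5, 1, 3, 2, 3, 1, 5, 98]

a₀ = ⌊√2418⌋ = 49.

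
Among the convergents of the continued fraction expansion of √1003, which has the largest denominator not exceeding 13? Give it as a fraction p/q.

√1003 = [31; 1, 2, 31, 2, 1, 62, …] (period length 6).
Convergents:
  p_0/q_0 = 31/1
  p_1/q_1 = 32/1
  p_2/q_2 = 95/3
  p_3/q_3 = 2977/94
q_2 = 3 ≤ 13 < 94 = q_3, so the answer is 95/3.

95/3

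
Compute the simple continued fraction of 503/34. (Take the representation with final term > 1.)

503 = 14·34 + 27
34 = 1·27 + 7
27 = 3·7 + 6
7 = 1·6 + 1
6 = 6·1 + 0  (stop)
So 503/34 = [14; 1, 3, 1, 6].

[14; 1, 3, 1, 6]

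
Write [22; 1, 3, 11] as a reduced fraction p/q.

Fold from the inside: start with 11/1.
  3 + 1/11 = 34/11
  1 + 11/34 = 45/34
  22 + 34/45 = 1024/45

1024/45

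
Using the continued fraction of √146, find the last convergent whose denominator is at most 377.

3492/289

√146 = [12; 12, 24, …] (period length 2).
Convergents:
  p_0/q_0 = 12/1
  p_1/q_1 = 145/12
  p_2/q_2 = 3492/289
  p_3/q_3 = 42049/3480
q_2 = 289 ≤ 377 < 3480 = q_3, so the answer is 3492/289.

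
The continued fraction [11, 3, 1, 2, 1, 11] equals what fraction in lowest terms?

Fold from the inside: start with 11/1.
  1 + 1/11 = 12/11
  2 + 11/12 = 35/12
  1 + 12/35 = 47/35
  3 + 35/47 = 176/47
  11 + 47/176 = 1983/176

1983/176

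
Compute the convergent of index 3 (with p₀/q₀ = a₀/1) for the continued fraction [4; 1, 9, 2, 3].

Using pₖ = aₖpₖ₋₁ + pₖ₋₂, qₖ = aₖqₖ₋₁ + qₖ₋₂ (with p₋₁=1, p₋₂=0, q₋₁=0, q₋₂=1):
  k=0: a=4, p=4, q=1
  k=1: a=1, p=5, q=1
  k=2: a=9, p=49, q=10
  k=3: a=2, p=103, q=21

103/21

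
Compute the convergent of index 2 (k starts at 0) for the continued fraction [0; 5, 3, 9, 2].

3/16

Using pₖ = aₖpₖ₋₁ + pₖ₋₂, qₖ = aₖqₖ₋₁ + qₖ₋₂ (with p₋₁=1, p₋₂=0, q₋₁=0, q₋₂=1):
  k=0: a=0, p=0, q=1
  k=1: a=5, p=1, q=5
  k=2: a=3, p=3, q=16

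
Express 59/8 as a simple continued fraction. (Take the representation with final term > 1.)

59 = 7*8 + 3
8 = 2*3 + 2
3 = 1*2 + 1
2 = 2*1 + 0  (stop)
So 59/8 = [7; 2, 1, 2].

[7; 2, 1, 2]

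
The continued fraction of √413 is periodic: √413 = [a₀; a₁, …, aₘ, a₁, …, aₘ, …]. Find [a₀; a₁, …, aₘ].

[20; 3, 9, 1, 4, 1, 9, 3, 40]

a₀ = ⌊√413⌋ = 20.
With m₀=0, d₀=1 and mₖ₊₁ = dₖaₖ − mₖ, dₖ₊₁ = (n − mₖ₊₁²)/dₖ, aₖ₊₁ = ⌊(a₀+mₖ₊₁)/dₖ₊₁⌋:
  k=1: m=20, d=13, a=3
  k=2: m=19, d=4, a=9
  k=3: m=17, d=31, a=1
  k=4: m=14, d=7, a=4
  k=5: m=14, d=31, a=1
  k=6: m=17, d=4, a=9
  k=7: m=19, d=13, a=3
  k=8: m=20, d=1, a=40
d=1 and a=2a₀=40 at k=8, so the next step gives (m, d) = (20, 13) again — its k=1 value — and the period has length 8.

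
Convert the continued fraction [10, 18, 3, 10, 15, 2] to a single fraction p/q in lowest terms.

178147/17718

Using pₖ = aₖpₖ₋₁ + pₖ₋₂ and qₖ = aₖqₖ₋₁ + qₖ₋₂:
  k=0: a=10, p=10, q=1
  k=1: a=18, p=181, q=18
  k=2: a=3, p=553, q=55
  k=3: a=10, p=5711, q=568
  k=4: a=15, p=86218, q=8575
  k=5: a=2, p=178147, q=17718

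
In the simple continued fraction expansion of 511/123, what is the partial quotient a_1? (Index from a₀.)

6

511 = 4·123 + 19   →  a_0 = 4
123 = 6·19 + 9   →  a_1 = 6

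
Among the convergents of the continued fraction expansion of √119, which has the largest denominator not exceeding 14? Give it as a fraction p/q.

120/11

√119 = [10; 1, 9, 1, 20, …] (period length 4).
Convergents:
  p_0/q_0 = 10/1
  p_1/q_1 = 11/1
  p_2/q_2 = 109/10
  p_3/q_3 = 120/11
  p_4/q_4 = 2509/230
q_3 = 11 ≤ 14 < 230 = q_4, so the answer is 120/11.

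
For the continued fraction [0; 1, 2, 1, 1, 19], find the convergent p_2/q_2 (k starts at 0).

2/3

Using pₖ = aₖpₖ₋₁ + pₖ₋₂, qₖ = aₖqₖ₋₁ + qₖ₋₂ (with p₋₁=1, p₋₂=0, q₋₁=0, q₋₂=1):
  k=0: a=0, p=0, q=1
  k=1: a=1, p=1, q=1
  k=2: a=2, p=2, q=3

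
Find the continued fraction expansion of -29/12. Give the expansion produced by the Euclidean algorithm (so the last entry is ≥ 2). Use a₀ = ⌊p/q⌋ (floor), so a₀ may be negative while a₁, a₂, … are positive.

-29 = -3*12 + 7
12 = 1*7 + 5
7 = 1*5 + 2
5 = 2*2 + 1
2 = 2*1 + 0  (stop)
So -29/12 = [-3; 1, 1, 2, 2].

[-3; 1, 1, 2, 2]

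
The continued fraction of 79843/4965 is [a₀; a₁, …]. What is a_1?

79843 = 16·4965 + 403   →  a_0 = 16
4965 = 12·403 + 129   →  a_1 = 12

12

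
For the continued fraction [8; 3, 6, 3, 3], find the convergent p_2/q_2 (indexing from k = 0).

158/19

Using pₖ = aₖpₖ₋₁ + pₖ₋₂, qₖ = aₖqₖ₋₁ + qₖ₋₂ (with p₋₁=1, p₋₂=0, q₋₁=0, q₋₂=1):
  k=0: a=8, p=8, q=1
  k=1: a=3, p=25, q=3
  k=2: a=6, p=158, q=19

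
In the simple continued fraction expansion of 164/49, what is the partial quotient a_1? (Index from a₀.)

2

164 = 3·49 + 17   →  a_0 = 3
49 = 2·17 + 15   →  a_1 = 2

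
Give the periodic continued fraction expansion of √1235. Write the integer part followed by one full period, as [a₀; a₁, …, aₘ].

a₀ = ⌊√1235⌋ = 35.
With m₀=0, d₀=1 and mₖ₊₁ = dₖaₖ − mₖ, dₖ₊₁ = (n − mₖ₊₁²)/dₖ, aₖ₊₁ = ⌊(a₀+mₖ₊₁)/dₖ₊₁⌋:
  k=1: m=35, d=10, a=7
  k=2: m=35, d=1, a=70
d=1 and a=2a₀=70 at k=2, so the next step gives (m, d) = (35, 10) again — its k=1 value — and the period has length 2.

[35; 7, 70]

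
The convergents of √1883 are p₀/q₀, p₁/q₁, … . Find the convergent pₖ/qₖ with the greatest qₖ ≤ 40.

1432/33

√1883 = [43; 2, 1, 1, 5, 1, 1, 2, 86, …] (period length 8).
Convergents:
  p_0/q_0 = 43/1
  p_1/q_1 = 87/2
  p_2/q_2 = 130/3
  p_3/q_3 = 217/5
  p_4/q_4 = 1215/28
  p_5/q_5 = 1432/33
  p_6/q_6 = 2647/61
q_5 = 33 ≤ 40 < 61 = q_6, so the answer is 1432/33.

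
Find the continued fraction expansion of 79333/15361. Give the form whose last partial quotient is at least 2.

[5; 6, 13, 10, 6, 3]

79333 = 5·15361 + 2528
15361 = 6·2528 + 193
2528 = 13·193 + 19
193 = 10·19 + 3
19 = 6·3 + 1
3 = 3·1 + 0  (stop)
So 79333/15361 = [5; 6, 13, 10, 6, 3].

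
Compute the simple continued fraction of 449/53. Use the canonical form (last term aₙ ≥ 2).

449 = 8·53 + 25
53 = 2·25 + 3
25 = 8·3 + 1
3 = 3·1 + 0  (stop)
So 449/53 = [8; 2, 8, 3].

[8; 2, 8, 3]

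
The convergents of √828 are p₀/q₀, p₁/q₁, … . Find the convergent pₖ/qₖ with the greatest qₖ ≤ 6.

√828 = [28; 1, 3, 2, 3, 1, 56, …] (period length 6).
Convergents:
  p_0/q_0 = 28/1
  p_1/q_1 = 29/1
  p_2/q_2 = 115/4
  p_3/q_3 = 259/9
q_2 = 4 ≤ 6 < 9 = q_3, so the answer is 115/4.

115/4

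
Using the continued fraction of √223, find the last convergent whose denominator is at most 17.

√223 = [14; 1, 13, 1, 28, …] (period length 4).
Convergents:
  p_0/q_0 = 14/1
  p_1/q_1 = 15/1
  p_2/q_2 = 209/14
  p_3/q_3 = 224/15
  p_4/q_4 = 6481/434
q_3 = 15 ≤ 17 < 434 = q_4, so the answer is 224/15.

224/15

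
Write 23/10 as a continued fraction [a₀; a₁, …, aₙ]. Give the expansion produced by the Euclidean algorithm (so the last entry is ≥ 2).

[2; 3, 3]

23 = 2×10 + 3
10 = 3×3 + 1
3 = 3×1 + 0  (stop)
So 23/10 = [2; 3, 3].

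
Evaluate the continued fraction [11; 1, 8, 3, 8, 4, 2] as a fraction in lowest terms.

25605/2153

Fold from the inside: start with 2/1.
  4 + 1/2 = 9/2
  8 + 2/9 = 74/9
  3 + 9/74 = 231/74
  8 + 74/231 = 1922/231
  1 + 231/1922 = 2153/1922
  11 + 1922/2153 = 25605/2153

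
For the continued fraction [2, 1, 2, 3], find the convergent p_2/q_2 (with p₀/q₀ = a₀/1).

Using pₖ = aₖpₖ₋₁ + pₖ₋₂, qₖ = aₖqₖ₋₁ + qₖ₋₂ (with p₋₁=1, p₋₂=0, q₋₁=0, q₋₂=1):
  k=0: a=2, p=2, q=1
  k=1: a=1, p=3, q=1
  k=2: a=2, p=8, q=3

8/3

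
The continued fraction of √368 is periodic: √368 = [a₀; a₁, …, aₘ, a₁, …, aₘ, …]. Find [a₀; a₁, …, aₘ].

[19; 5, 2, 5, 38]

a₀ = ⌊√368⌋ = 19.
With m₀=0, d₀=1 and mₖ₊₁ = dₖaₖ − mₖ, dₖ₊₁ = (n − mₖ₊₁²)/dₖ, aₖ₊₁ = ⌊(a₀+mₖ₊₁)/dₖ₊₁⌋:
  k=1: m=19, d=7, a=5
  k=2: m=16, d=16, a=2
  k=3: m=16, d=7, a=5
  k=4: m=19, d=1, a=38
d=1 and a=2a₀=38 at k=4, so the next step gives (m, d) = (19, 7) again — its k=1 value — and the period has length 4.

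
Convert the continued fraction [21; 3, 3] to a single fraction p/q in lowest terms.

Fold from the inside: start with 3/1.
  3 + 1/3 = 10/3
  21 + 3/10 = 213/10

213/10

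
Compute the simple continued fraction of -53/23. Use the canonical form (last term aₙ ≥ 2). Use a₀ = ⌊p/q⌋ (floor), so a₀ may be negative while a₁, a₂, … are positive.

[-3; 1, 2, 3, 2]

-53 = -3×23 + 16
23 = 1×16 + 7
16 = 2×7 + 2
7 = 3×2 + 1
2 = 2×1 + 0  (stop)
So -53/23 = [-3; 1, 2, 3, 2].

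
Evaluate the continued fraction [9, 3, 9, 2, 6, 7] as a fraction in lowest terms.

Using pₖ = aₖpₖ₋₁ + pₖ₋₂ and qₖ = aₖqₖ₋₁ + qₖ₋₂:
  k=0: a=9, p=9, q=1
  k=1: a=3, p=28, q=3
  k=2: a=9, p=261, q=28
  k=3: a=2, p=550, q=59
  k=4: a=6, p=3561, q=382
  k=5: a=7, p=25477, q=2733

25477/2733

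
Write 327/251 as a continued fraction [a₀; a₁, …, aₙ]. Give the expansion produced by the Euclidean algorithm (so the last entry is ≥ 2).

[1; 3, 3, 3, 3, 2]

327 = 1*251 + 76
251 = 3*76 + 23
76 = 3*23 + 7
23 = 3*7 + 2
7 = 3*2 + 1
2 = 2*1 + 0  (stop)
So 327/251 = [1; 3, 3, 3, 3, 2].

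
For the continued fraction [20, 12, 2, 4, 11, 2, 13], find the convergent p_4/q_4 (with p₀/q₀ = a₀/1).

Using pₖ = aₖpₖ₋₁ + pₖ₋₂, qₖ = aₖqₖ₋₁ + qₖ₋₂ (with p₋₁=1, p₋₂=0, q₋₁=0, q₋₂=1):
  k=0: a=20, p=20, q=1
  k=1: a=12, p=241, q=12
  k=2: a=2, p=502, q=25
  k=3: a=4, p=2249, q=112
  k=4: a=11, p=25241, q=1257

25241/1257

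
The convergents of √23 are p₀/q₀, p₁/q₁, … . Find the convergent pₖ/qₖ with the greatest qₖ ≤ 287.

√23 = [4; 1, 3, 1, 8, …] (period length 4).
Convergents:
  p_0/q_0 = 4/1
  p_1/q_1 = 5/1
  p_2/q_2 = 19/4
  p_3/q_3 = 24/5
  p_4/q_4 = 211/44
  p_5/q_5 = 235/49
  p_6/q_6 = 916/191
  p_7/q_7 = 1151/240
  p_8/q_8 = 10124/2111
q_7 = 240 ≤ 287 < 2111 = q_8, so the answer is 1151/240.

1151/240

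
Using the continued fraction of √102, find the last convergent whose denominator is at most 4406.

20401/2020

√102 = [10; 10, 20, …] (period length 2).
Convergents:
  p_0/q_0 = 10/1
  p_1/q_1 = 101/10
  p_2/q_2 = 2030/201
  p_3/q_3 = 20401/2020
  p_4/q_4 = 410050/40601
q_3 = 2020 ≤ 4406 < 40601 = q_4, so the answer is 20401/2020.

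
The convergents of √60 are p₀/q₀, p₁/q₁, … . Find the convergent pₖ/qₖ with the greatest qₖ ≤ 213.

√60 = [7; 1, 2, 1, 14, …] (period length 4).
Convergents:
  p_0/q_0 = 7/1
  p_1/q_1 = 8/1
  p_2/q_2 = 23/3
  p_3/q_3 = 31/4
  p_4/q_4 = 457/59
  p_5/q_5 = 488/63
  p_6/q_6 = 1433/185
  p_7/q_7 = 1921/248
q_6 = 185 ≤ 213 < 248 = q_7, so the answer is 1433/185.

1433/185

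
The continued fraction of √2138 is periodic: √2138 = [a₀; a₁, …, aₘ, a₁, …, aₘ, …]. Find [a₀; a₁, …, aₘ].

a₀ = ⌊√2138⌋ = 46.
With m₀=0, d₀=1 and mₖ₊₁ = dₖaₖ − mₖ, dₖ₊₁ = (n − mₖ₊₁²)/dₖ, aₖ₊₁ = ⌊(a₀+mₖ₊₁)/dₖ₊₁⌋:
  k=1: m=46, d=22, a=4
  k=2: m=42, d=17, a=5
  k=3: m=43, d=17, a=5
  k=4: m=42, d=22, a=4
  k=5: m=46, d=1, a=92
d=1 and a=2a₀=92 at k=5, so the next step gives (m, d) = (46, 22) again — its k=1 value — and the period has length 5.

[46; 4, 5, 5, 4, 92]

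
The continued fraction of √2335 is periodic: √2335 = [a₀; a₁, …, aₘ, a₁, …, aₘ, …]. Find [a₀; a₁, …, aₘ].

a₀ = ⌊√2335⌋ = 48.
With m₀=0, d₀=1 and mₖ₊₁ = dₖaₖ − mₖ, dₖ₊₁ = (n − mₖ₊₁²)/dₖ, aₖ₊₁ = ⌊(a₀+mₖ₊₁)/dₖ₊₁⌋:
  k=1: m=48, d=31, a=3
  k=2: m=45, d=10, a=9
  k=3: m=45, d=31, a=3
  k=4: m=48, d=1, a=96
d=1 and a=2a₀=96 at k=4, so the next step gives (m, d) = (48, 31) again — its k=1 value — and the period has length 4.

[48; 3, 9, 3, 96]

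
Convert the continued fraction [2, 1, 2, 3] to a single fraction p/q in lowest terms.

Using pₖ = aₖpₖ₋₁ + pₖ₋₂ and qₖ = aₖqₖ₋₁ + qₖ₋₂:
  k=0: a=2, p=2, q=1
  k=1: a=1, p=3, q=1
  k=2: a=2, p=8, q=3
  k=3: a=3, p=27, q=10

27/10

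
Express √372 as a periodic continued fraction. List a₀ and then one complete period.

[19; 3, 2, 12, 2, 3, 38]

a₀ = ⌊√372⌋ = 19.
With m₀=0, d₀=1 and mₖ₊₁ = dₖaₖ − mₖ, dₖ₊₁ = (n − mₖ₊₁²)/dₖ, aₖ₊₁ = ⌊(a₀+mₖ₊₁)/dₖ₊₁⌋:
  k=1: m=19, d=11, a=3
  k=2: m=14, d=16, a=2
  k=3: m=18, d=3, a=12
  k=4: m=18, d=16, a=2
  k=5: m=14, d=11, a=3
  k=6: m=19, d=1, a=38
d=1 and a=2a₀=38 at k=6, so the next step gives (m, d) = (19, 11) again — its k=1 value — and the period has length 6.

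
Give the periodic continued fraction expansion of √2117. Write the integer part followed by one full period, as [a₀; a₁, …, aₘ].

a₀ = ⌊√2117⌋ = 46.
With m₀=0, d₀=1 and mₖ₊₁ = dₖaₖ − mₖ, dₖ₊₁ = (n − mₖ₊₁²)/dₖ, aₖ₊₁ = ⌊(a₀+mₖ₊₁)/dₖ₊₁⌋:
  k=1: m=46, d=1, a=92
d=1 and a=2a₀=92 at k=1, so the next step gives (m, d) = (46, 1) again — its k=1 value — and the period has length 1.

[46; 92]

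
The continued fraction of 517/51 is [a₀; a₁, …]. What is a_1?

7

517 = 10·51 + 7   →  a_0 = 10
51 = 7·7 + 2   →  a_1 = 7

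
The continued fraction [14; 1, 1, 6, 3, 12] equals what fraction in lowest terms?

7341/505

Using pₖ = aₖpₖ₋₁ + pₖ₋₂ and qₖ = aₖqₖ₋₁ + qₖ₋₂:
  k=0: a=14, p=14, q=1
  k=1: a=1, p=15, q=1
  k=2: a=1, p=29, q=2
  k=3: a=6, p=189, q=13
  k=4: a=3, p=596, q=41
  k=5: a=12, p=7341, q=505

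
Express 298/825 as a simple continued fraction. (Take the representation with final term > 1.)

[0; 2, 1, 3, 3, 7, 3]

298 = 0*825 + 298
825 = 2*298 + 229
298 = 1*229 + 69
229 = 3*69 + 22
69 = 3*22 + 3
22 = 7*3 + 1
3 = 3*1 + 0  (stop)
So 298/825 = [0; 2, 1, 3, 3, 7, 3].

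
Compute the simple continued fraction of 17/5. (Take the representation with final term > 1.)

[3; 2, 2]

17 = 3·5 + 2
5 = 2·2 + 1
2 = 2·1 + 0  (stop)
So 17/5 = [3; 2, 2].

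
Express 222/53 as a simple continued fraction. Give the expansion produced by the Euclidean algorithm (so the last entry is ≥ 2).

222 = 4×53 + 10
53 = 5×10 + 3
10 = 3×3 + 1
3 = 3×1 + 0  (stop)
So 222/53 = [4; 5, 3, 3].

[4; 5, 3, 3]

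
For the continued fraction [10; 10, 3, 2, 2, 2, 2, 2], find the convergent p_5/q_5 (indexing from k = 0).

Using pₖ = aₖpₖ₋₁ + pₖ₋₂, qₖ = aₖqₖ₋₁ + qₖ₋₂ (with p₋₁=1, p₋₂=0, q₋₁=0, q₋₂=1):
  k=0: a=10, p=10, q=1
  k=1: a=10, p=101, q=10
  k=2: a=3, p=313, q=31
  k=3: a=2, p=727, q=72
  k=4: a=2, p=1767, q=175
  k=5: a=2, p=4261, q=422

4261/422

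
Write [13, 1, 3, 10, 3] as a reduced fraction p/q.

1747/127

Fold from the inside: start with 3/1.
  10 + 1/3 = 31/3
  3 + 3/31 = 96/31
  1 + 31/96 = 127/96
  13 + 96/127 = 1747/127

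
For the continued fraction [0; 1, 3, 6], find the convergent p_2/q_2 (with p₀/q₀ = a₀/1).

3/4

Using pₖ = aₖpₖ₋₁ + pₖ₋₂, qₖ = aₖqₖ₋₁ + qₖ₋₂ (with p₋₁=1, p₋₂=0, q₋₁=0, q₋₂=1):
  k=0: a=0, p=0, q=1
  k=1: a=1, p=1, q=1
  k=2: a=3, p=3, q=4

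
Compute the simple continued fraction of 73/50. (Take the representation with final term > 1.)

73 = 1·50 + 23
50 = 2·23 + 4
23 = 5·4 + 3
4 = 1·3 + 1
3 = 3·1 + 0  (stop)
So 73/50 = [1; 2, 5, 1, 3].

[1; 2, 5, 1, 3]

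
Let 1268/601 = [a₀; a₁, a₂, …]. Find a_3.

1268 = 2·601 + 66   →  a_0 = 2
601 = 9·66 + 7   →  a_1 = 9
66 = 9·7 + 3   →  a_2 = 9
7 = 2·3 + 1   →  a_3 = 2

2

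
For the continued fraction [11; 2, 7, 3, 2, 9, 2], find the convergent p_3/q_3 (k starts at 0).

Using pₖ = aₖpₖ₋₁ + pₖ₋₂, qₖ = aₖqₖ₋₁ + qₖ₋₂ (with p₋₁=1, p₋₂=0, q₋₁=0, q₋₂=1):
  k=0: a=11, p=11, q=1
  k=1: a=2, p=23, q=2
  k=2: a=7, p=172, q=15
  k=3: a=3, p=539, q=47

539/47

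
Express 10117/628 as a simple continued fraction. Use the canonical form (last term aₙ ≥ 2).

10117 = 16*628 + 69
628 = 9*69 + 7
69 = 9*7 + 6
7 = 1*6 + 1
6 = 6*1 + 0  (stop)
So 10117/628 = [16; 9, 9, 1, 6].

[16; 9, 9, 1, 6]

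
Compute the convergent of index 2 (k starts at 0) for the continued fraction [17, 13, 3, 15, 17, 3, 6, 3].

Using pₖ = aₖpₖ₋₁ + pₖ₋₂, qₖ = aₖqₖ₋₁ + qₖ₋₂ (with p₋₁=1, p₋₂=0, q₋₁=0, q₋₂=1):
  k=0: a=17, p=17, q=1
  k=1: a=13, p=222, q=13
  k=2: a=3, p=683, q=40

683/40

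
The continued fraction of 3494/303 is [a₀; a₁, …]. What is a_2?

3494 = 11·303 + 161   →  a_0 = 11
303 = 1·161 + 142   →  a_1 = 1
161 = 1·142 + 19   →  a_2 = 1

1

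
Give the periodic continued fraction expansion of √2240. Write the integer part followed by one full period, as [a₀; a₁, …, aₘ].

[47; 3, 23, 3, 94]

a₀ = ⌊√2240⌋ = 47.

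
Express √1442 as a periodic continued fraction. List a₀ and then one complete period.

a₀ = ⌊√1442⌋ = 37.
With m₀=0, d₀=1 and mₖ₊₁ = dₖaₖ − mₖ, dₖ₊₁ = (n − mₖ₊₁²)/dₖ, aₖ₊₁ = ⌊(a₀+mₖ₊₁)/dₖ₊₁⌋:
  k=1: m=37, d=73, a=1
  k=2: m=36, d=2, a=36
  k=3: m=36, d=73, a=1
  k=4: m=37, d=1, a=74
d=1 and a=2a₀=74 at k=4, so the next step gives (m, d) = (37, 73) again — its k=1 value — and the period has length 4.

[37; 1, 36, 1, 74]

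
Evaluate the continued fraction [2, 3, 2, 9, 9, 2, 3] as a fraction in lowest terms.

10078/4405

Fold from the inside: start with 3/1.
  2 + 1/3 = 7/3
  9 + 3/7 = 66/7
  9 + 7/66 = 601/66
  2 + 66/601 = 1268/601
  3 + 601/1268 = 4405/1268
  2 + 1268/4405 = 10078/4405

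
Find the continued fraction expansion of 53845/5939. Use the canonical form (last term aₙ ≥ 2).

53845 = 9·5939 + 394
5939 = 15·394 + 29
394 = 13·29 + 17
29 = 1·17 + 12
17 = 1·12 + 5
12 = 2·5 + 2
5 = 2·2 + 1
2 = 2·1 + 0  (stop)
So 53845/5939 = [9; 15, 13, 1, 1, 2, 2, 2].

[9; 15, 13, 1, 1, 2, 2, 2]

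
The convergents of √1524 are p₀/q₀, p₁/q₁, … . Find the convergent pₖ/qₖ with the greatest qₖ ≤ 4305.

79209/2029

√1524 = [39; 26, 78, …] (period length 2).
Convergents:
  p_0/q_0 = 39/1
  p_1/q_1 = 1015/26
  p_2/q_2 = 79209/2029
  p_3/q_3 = 2060449/52780
q_2 = 2029 ≤ 4305 < 52780 = q_3, so the answer is 79209/2029.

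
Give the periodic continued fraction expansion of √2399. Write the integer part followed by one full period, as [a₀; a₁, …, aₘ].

a₀ = ⌊√2399⌋ = 48.

[48; 1, 47, 1, 96]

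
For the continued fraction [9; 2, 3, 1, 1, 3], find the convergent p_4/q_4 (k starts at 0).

Using pₖ = aₖpₖ₋₁ + pₖ₋₂, qₖ = aₖqₖ₋₁ + qₖ₋₂ (with p₋₁=1, p₋₂=0, q₋₁=0, q₋₂=1):
  k=0: a=9, p=9, q=1
  k=1: a=2, p=19, q=2
  k=2: a=3, p=66, q=7
  k=3: a=1, p=85, q=9
  k=4: a=1, p=151, q=16

151/16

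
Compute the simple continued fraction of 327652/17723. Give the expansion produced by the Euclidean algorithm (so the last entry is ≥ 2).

[18; 2, 19, 3, 12, 12]

327652 = 18·17723 + 8638
17723 = 2·8638 + 447
8638 = 19·447 + 145
447 = 3·145 + 12
145 = 12·12 + 1
12 = 12·1 + 0  (stop)
So 327652/17723 = [18; 2, 19, 3, 12, 12].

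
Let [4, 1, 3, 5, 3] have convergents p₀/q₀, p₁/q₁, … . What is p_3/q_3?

Using pₖ = aₖpₖ₋₁ + pₖ₋₂, qₖ = aₖqₖ₋₁ + qₖ₋₂ (with p₋₁=1, p₋₂=0, q₋₁=0, q₋₂=1):
  k=0: a=4, p=4, q=1
  k=1: a=1, p=5, q=1
  k=2: a=3, p=19, q=4
  k=3: a=5, p=100, q=21

100/21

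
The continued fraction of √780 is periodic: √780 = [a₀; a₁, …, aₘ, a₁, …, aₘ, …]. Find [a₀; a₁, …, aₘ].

a₀ = ⌊√780⌋ = 27.

[27; 1, 12, 1, 54]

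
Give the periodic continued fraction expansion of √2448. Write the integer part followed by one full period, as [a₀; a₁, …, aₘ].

[49; 2, 10, 2, 98]

a₀ = ⌊√2448⌋ = 49.
With m₀=0, d₀=1 and mₖ₊₁ = dₖaₖ − mₖ, dₖ₊₁ = (n − mₖ₊₁²)/dₖ, aₖ₊₁ = ⌊(a₀+mₖ₊₁)/dₖ₊₁⌋:
  k=1: m=49, d=47, a=2
  k=2: m=45, d=9, a=10
  k=3: m=45, d=47, a=2
  k=4: m=49, d=1, a=98
d=1 and a=2a₀=98 at k=4, so the next step gives (m, d) = (49, 47) again — its k=1 value — and the period has length 4.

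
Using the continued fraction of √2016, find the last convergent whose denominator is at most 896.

√2016 = [44; 1, 8, 1, 88, …] (period length 4).
Convergents:
  p_0/q_0 = 44/1
  p_1/q_1 = 45/1
  p_2/q_2 = 404/9
  p_3/q_3 = 449/10
  p_4/q_4 = 39916/889
  p_5/q_5 = 40365/899
q_4 = 889 ≤ 896 < 899 = q_5, so the answer is 39916/889.

39916/889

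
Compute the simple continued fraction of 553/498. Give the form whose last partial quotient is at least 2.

553 = 1×498 + 55
498 = 9×55 + 3
55 = 18×3 + 1
3 = 3×1 + 0  (stop)
So 553/498 = [1; 9, 18, 3].

[1; 9, 18, 3]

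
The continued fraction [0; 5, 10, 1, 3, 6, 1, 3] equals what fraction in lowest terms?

Using pₖ = aₖpₖ₋₁ + pₖ₋₂ and qₖ = aₖqₖ₋₁ + qₖ₋₂:
  k=0: a=0, p=0, q=1
  k=1: a=5, p=1, q=5
  k=2: a=10, p=10, q=51
  k=3: a=1, p=11, q=56
  k=4: a=3, p=43, q=219
  k=5: a=6, p=269, q=1370
  k=6: a=1, p=312, q=1589
  k=7: a=3, p=1205, q=6137

1205/6137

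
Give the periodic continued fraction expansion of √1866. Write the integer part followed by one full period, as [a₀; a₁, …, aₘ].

a₀ = ⌊√1866⌋ = 43.

[43; 5, 14, 5, 86]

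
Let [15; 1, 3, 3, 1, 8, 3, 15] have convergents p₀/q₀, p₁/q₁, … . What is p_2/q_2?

63/4

Using pₖ = aₖpₖ₋₁ + pₖ₋₂, qₖ = aₖqₖ₋₁ + qₖ₋₂ (with p₋₁=1, p₋₂=0, q₋₁=0, q₋₂=1):
  k=0: a=15, p=15, q=1
  k=1: a=1, p=16, q=1
  k=2: a=3, p=63, q=4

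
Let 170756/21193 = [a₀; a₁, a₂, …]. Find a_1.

17

170756 = 8·21193 + 1212   →  a_0 = 8
21193 = 17·1212 + 589   →  a_1 = 17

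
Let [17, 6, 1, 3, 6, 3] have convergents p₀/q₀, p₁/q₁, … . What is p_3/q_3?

Using pₖ = aₖpₖ₋₁ + pₖ₋₂, qₖ = aₖqₖ₋₁ + qₖ₋₂ (with p₋₁=1, p₋₂=0, q₋₁=0, q₋₂=1):
  k=0: a=17, p=17, q=1
  k=1: a=6, p=103, q=6
  k=2: a=1, p=120, q=7
  k=3: a=3, p=463, q=27

463/27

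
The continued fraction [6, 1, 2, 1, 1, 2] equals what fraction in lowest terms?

121/18

Fold from the inside: start with 2/1.
  1 + 1/2 = 3/2
  1 + 2/3 = 5/3
  2 + 3/5 = 13/5
  1 + 5/13 = 18/13
  6 + 13/18 = 121/18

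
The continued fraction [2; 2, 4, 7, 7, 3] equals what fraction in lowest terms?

3564/1457

Fold from the inside: start with 3/1.
  7 + 1/3 = 22/3
  7 + 3/22 = 157/22
  4 + 22/157 = 650/157
  2 + 157/650 = 1457/650
  2 + 650/1457 = 3564/1457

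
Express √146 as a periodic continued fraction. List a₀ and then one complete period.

[12; 12, 24]

a₀ = ⌊√146⌋ = 12.
With m₀=0, d₀=1 and mₖ₊₁ = dₖaₖ − mₖ, dₖ₊₁ = (n − mₖ₊₁²)/dₖ, aₖ₊₁ = ⌊(a₀+mₖ₊₁)/dₖ₊₁⌋:
  k=1: m=12, d=2, a=12
  k=2: m=12, d=1, a=24
d=1 and a=2a₀=24 at k=2, so the next step gives (m, d) = (12, 2) again — its k=1 value — and the period has length 2.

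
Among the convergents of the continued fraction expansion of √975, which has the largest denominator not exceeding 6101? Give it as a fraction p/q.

√975 = [31; 4, 2, 4, 62, …] (period length 4).
Convergents:
  p_0/q_0 = 31/1
  p_1/q_1 = 125/4
  p_2/q_2 = 281/9
  p_3/q_3 = 1249/40
  p_4/q_4 = 77719/2489
  p_5/q_5 = 312125/9996
q_4 = 2489 ≤ 6101 < 9996 = q_5, so the answer is 77719/2489.

77719/2489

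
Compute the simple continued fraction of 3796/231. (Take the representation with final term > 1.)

[16; 2, 3, 4, 2, 3]

3796 = 16×231 + 100
231 = 2×100 + 31
100 = 3×31 + 7
31 = 4×7 + 3
7 = 2×3 + 1
3 = 3×1 + 0  (stop)
So 3796/231 = [16; 2, 3, 4, 2, 3].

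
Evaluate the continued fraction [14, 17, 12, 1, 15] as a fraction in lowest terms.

49697/3535

Fold from the inside: start with 15/1.
  1 + 1/15 = 16/15
  12 + 15/16 = 207/16
  17 + 16/207 = 3535/207
  14 + 207/3535 = 49697/3535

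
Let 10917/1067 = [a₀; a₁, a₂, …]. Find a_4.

1

10917 = 10·1067 + 247   →  a_0 = 10
1067 = 4·247 + 79   →  a_1 = 4
247 = 3·79 + 10   →  a_2 = 3
79 = 7·10 + 9   →  a_3 = 7
10 = 1·9 + 1   →  a_4 = 1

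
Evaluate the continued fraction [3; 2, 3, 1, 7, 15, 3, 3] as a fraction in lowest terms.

Fold from the inside: start with 3/1.
  3 + 1/3 = 10/3
  15 + 3/10 = 153/10
  7 + 10/153 = 1081/153
  1 + 153/1081 = 1234/1081
  3 + 1081/1234 = 4783/1234
  2 + 1234/4783 = 10800/4783
  3 + 4783/10800 = 37183/10800

37183/10800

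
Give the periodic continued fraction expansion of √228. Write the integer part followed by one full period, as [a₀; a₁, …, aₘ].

[15; 10, 30]

a₀ = ⌊√228⌋ = 15.
With m₀=0, d₀=1 and mₖ₊₁ = dₖaₖ − mₖ, dₖ₊₁ = (n − mₖ₊₁²)/dₖ, aₖ₊₁ = ⌊(a₀+mₖ₊₁)/dₖ₊₁⌋:
  k=1: m=15, d=3, a=10
  k=2: m=15, d=1, a=30
d=1 and a=2a₀=30 at k=2, so the next step gives (m, d) = (15, 3) again — its k=1 value — and the period has length 2.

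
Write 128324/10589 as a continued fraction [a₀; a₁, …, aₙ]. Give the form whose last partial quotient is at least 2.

[12; 8, 2, 3, 9, 6, 3]

128324 = 12*10589 + 1256
10589 = 8*1256 + 541
1256 = 2*541 + 174
541 = 3*174 + 19
174 = 9*19 + 3
19 = 6*3 + 1
3 = 3*1 + 0  (stop)
So 128324/10589 = [12; 8, 2, 3, 9, 6, 3].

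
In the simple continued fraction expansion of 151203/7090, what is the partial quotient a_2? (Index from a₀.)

15

151203 = 21·7090 + 2313   →  a_0 = 21
7090 = 3·2313 + 151   →  a_1 = 3
2313 = 15·151 + 48   →  a_2 = 15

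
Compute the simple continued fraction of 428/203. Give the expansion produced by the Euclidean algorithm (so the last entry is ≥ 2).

[2; 9, 4, 2, 2]

428 = 2·203 + 22
203 = 9·22 + 5
22 = 4·5 + 2
5 = 2·2 + 1
2 = 2·1 + 0  (stop)
So 428/203 = [2; 9, 4, 2, 2].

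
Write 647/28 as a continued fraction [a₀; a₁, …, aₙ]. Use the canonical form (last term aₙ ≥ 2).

647 = 23*28 + 3
28 = 9*3 + 1
3 = 3*1 + 0  (stop)
So 647/28 = [23; 9, 3].

[23; 9, 3]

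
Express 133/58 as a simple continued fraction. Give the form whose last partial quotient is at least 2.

[2; 3, 2, 2, 3]

133 = 2*58 + 17
58 = 3*17 + 7
17 = 2*7 + 3
7 = 2*3 + 1
3 = 3*1 + 0  (stop)
So 133/58 = [2; 3, 2, 2, 3].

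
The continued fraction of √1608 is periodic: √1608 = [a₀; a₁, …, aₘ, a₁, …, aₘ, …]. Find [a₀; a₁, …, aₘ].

[40; 10, 80]

a₀ = ⌊√1608⌋ = 40.
With m₀=0, d₀=1 and mₖ₊₁ = dₖaₖ − mₖ, dₖ₊₁ = (n − mₖ₊₁²)/dₖ, aₖ₊₁ = ⌊(a₀+mₖ₊₁)/dₖ₊₁⌋:
  k=1: m=40, d=8, a=10
  k=2: m=40, d=1, a=80
d=1 and a=2a₀=80 at k=2, so the next step gives (m, d) = (40, 8) again — its k=1 value — and the period has length 2.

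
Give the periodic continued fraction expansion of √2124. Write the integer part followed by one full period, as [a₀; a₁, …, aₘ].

[46; 11, 1, 1, 22, 1, 1, 11, 92]

a₀ = ⌊√2124⌋ = 46.
With m₀=0, d₀=1 and mₖ₊₁ = dₖaₖ − mₖ, dₖ₊₁ = (n − mₖ₊₁²)/dₖ, aₖ₊₁ = ⌊(a₀+mₖ₊₁)/dₖ₊₁⌋:
  k=1: m=46, d=8, a=11
  k=2: m=42, d=45, a=1
  k=3: m=3, d=47, a=1
  k=4: m=44, d=4, a=22
  k=5: m=44, d=47, a=1
  k=6: m=3, d=45, a=1
  k=7: m=42, d=8, a=11
  k=8: m=46, d=1, a=92
d=1 and a=2a₀=92 at k=8, so the next step gives (m, d) = (46, 8) again — its k=1 value — and the period has length 8.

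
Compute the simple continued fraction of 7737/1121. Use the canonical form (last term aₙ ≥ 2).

[6; 1, 9, 5, 4, 5]

7737 = 6×1121 + 1011
1121 = 1×1011 + 110
1011 = 9×110 + 21
110 = 5×21 + 5
21 = 4×5 + 1
5 = 5×1 + 0  (stop)
So 7737/1121 = [6; 1, 9, 5, 4, 5].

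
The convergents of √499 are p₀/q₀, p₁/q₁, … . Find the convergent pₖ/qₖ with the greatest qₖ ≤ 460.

√499 = [22; 2, 1, 21, 1, 2, 44, …] (period length 6).
Convergents:
  p_0/q_0 = 22/1
  p_1/q_1 = 45/2
  p_2/q_2 = 67/3
  p_3/q_3 = 1452/65
  p_4/q_4 = 1519/68
  p_5/q_5 = 4490/201
  p_6/q_6 = 199079/8912
q_5 = 201 ≤ 460 < 8912 = q_6, so the answer is 4490/201.

4490/201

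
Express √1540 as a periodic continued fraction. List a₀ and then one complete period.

a₀ = ⌊√1540⌋ = 39.

[39; 4, 8, 2, 8, 4, 78]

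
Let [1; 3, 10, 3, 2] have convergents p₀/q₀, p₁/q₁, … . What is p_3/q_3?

Using pₖ = aₖpₖ₋₁ + pₖ₋₂, qₖ = aₖqₖ₋₁ + qₖ₋₂ (with p₋₁=1, p₋₂=0, q₋₁=0, q₋₂=1):
  k=0: a=1, p=1, q=1
  k=1: a=3, p=4, q=3
  k=2: a=10, p=41, q=31
  k=3: a=3, p=127, q=96

127/96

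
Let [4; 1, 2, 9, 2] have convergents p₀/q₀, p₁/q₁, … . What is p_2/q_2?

Using pₖ = aₖpₖ₋₁ + pₖ₋₂, qₖ = aₖqₖ₋₁ + qₖ₋₂ (with p₋₁=1, p₋₂=0, q₋₁=0, q₋₂=1):
  k=0: a=4, p=4, q=1
  k=1: a=1, p=5, q=1
  k=2: a=2, p=14, q=3

14/3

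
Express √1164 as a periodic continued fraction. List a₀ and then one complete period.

[34; 8, 1, 1, 16, 1, 1, 8, 68]

a₀ = ⌊√1164⌋ = 34.
With m₀=0, d₀=1 and mₖ₊₁ = dₖaₖ − mₖ, dₖ₊₁ = (n − mₖ₊₁²)/dₖ, aₖ₊₁ = ⌊(a₀+mₖ₊₁)/dₖ₊₁⌋:
  k=1: m=34, d=8, a=8
  k=2: m=30, d=33, a=1
  k=3: m=3, d=35, a=1
  k=4: m=32, d=4, a=16
  k=5: m=32, d=35, a=1
  k=6: m=3, d=33, a=1
  k=7: m=30, d=8, a=8
  k=8: m=34, d=1, a=68
d=1 and a=2a₀=68 at k=8, so the next step gives (m, d) = (34, 8) again — its k=1 value — and the period has length 8.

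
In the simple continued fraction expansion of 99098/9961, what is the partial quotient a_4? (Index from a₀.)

5

99098 = 9·9961 + 9449   →  a_0 = 9
9961 = 1·9449 + 512   →  a_1 = 1
9449 = 18·512 + 233   →  a_2 = 18
512 = 2·233 + 46   →  a_3 = 2
233 = 5·46 + 3   →  a_4 = 5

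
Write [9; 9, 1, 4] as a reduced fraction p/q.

446/49

Fold from the inside: start with 4/1.
  1 + 1/4 = 5/4
  9 + 4/5 = 49/5
  9 + 5/49 = 446/49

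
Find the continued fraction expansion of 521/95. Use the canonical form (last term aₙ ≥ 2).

[5; 2, 15, 3]

521 = 5×95 + 46
95 = 2×46 + 3
46 = 15×3 + 1
3 = 3×1 + 0  (stop)
So 521/95 = [5; 2, 15, 3].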